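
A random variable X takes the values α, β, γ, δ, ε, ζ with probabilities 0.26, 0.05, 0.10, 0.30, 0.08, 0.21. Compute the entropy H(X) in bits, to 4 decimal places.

H = −Σ pᵢ log₂ pᵢ.
−0.26·log₂(0.26) = 0.5053
−0.05·log₂(0.05) = 0.2161
−0.10·log₂(0.10) = 0.3322
−0.30·log₂(0.30) = 0.5211
−0.08·log₂(0.08) = 0.2915
−0.21·log₂(0.21) = 0.4728
Sum ≈ 2.3390 → 2.3390 bits.

2.3390 bits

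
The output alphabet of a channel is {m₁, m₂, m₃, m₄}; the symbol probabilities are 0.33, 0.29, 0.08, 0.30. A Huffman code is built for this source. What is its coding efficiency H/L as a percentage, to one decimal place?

Entropy H = −Σ p log₂ p ≈ 1.8583 bits.
Huffman merges: 2/25+29/100→37/100; 3/10+33/100→63/100; 37/100+63/100→1. L = 2 ≈ 2.0000.
Efficiency = H/L = 1.8583/2.0000 = 92.9%.

92.9%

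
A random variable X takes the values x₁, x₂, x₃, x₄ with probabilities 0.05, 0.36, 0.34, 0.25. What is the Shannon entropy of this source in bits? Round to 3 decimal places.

1.776 bits

H = −Σ pᵢ log₂ pᵢ.
−0.05·log₂(0.05) = 0.2161
−0.36·log₂(0.36) = 0.5306
−0.34·log₂(0.34) = 0.5292
−0.25·log₂(0.25) = 0.5000
Sum ≈ 1.7759 → 1.776 bits.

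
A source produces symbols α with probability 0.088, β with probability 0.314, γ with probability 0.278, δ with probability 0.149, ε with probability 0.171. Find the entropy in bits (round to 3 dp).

H = −Σ pᵢ log₂ pᵢ.
−0.088·log₂(0.088) = 0.3086
−0.314·log₂(0.314) = 0.5247
−0.278·log₂(0.278) = 0.5134
−0.149·log₂(0.149) = 0.4092
−0.171·log₂(0.171) = 0.4357
Sum ≈ 2.1917 → 2.192 bits.

2.192 bits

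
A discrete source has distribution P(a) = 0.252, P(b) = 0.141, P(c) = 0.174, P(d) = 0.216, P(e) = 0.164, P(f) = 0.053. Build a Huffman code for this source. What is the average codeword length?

2.532 bits/symbol

Repeatedly combine the two least-probable nodes; the expected code length is the sum of the merged weights.
merge 53/1000 + 141/1000 → 97/500
merge 41/250 + 87/500 → 169/500
merge 97/500 + 27/125 → 41/100
merge 63/250 + 169/500 → 59/100
merge 41/100 + 59/100 → 1
L = 97/500 + 169/500 + 41/100 + 59/100 + 1 = 633/250 = 2.532 bits/symbol.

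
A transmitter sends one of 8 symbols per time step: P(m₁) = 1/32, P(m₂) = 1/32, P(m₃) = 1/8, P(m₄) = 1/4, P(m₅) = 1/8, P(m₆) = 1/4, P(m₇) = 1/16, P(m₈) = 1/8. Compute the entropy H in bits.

2.6875 bits

Each probability is a power of 1/2, so log₂(1/p) is an integer.
H = Σ p·log₂(1/p) = 1/32·5 + 1/32·5 + 1/8·3 + 1/4·2 + 1/8·3 + 1/4·2 + 1/16·4 + 1/8·3 = 2.6875 bits.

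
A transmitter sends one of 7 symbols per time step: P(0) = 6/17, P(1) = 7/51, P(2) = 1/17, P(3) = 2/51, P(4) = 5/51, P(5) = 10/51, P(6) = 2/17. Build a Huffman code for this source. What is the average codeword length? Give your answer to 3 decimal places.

Repeatedly combine the two least-probable nodes; the expected code length is the sum of the merged weights.
merge 2/51 + 1/17 → 5/51
merge 5/51 + 5/51 → 10/51
merge 2/17 + 7/51 → 13/51
merge 10/51 + 10/51 → 20/51
merge 13/51 + 6/17 → 31/51
merge 20/51 + 31/51 → 1
L = 5/51 + 10/51 + 13/51 + 20/51 + 31/51 + 1 = 130/51 ≈ 2.549 bits/symbol.

2.549 bits/symbol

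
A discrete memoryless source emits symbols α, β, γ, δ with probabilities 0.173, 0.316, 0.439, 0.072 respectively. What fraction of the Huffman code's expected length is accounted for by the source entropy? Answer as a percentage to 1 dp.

97.3%

Entropy H = −Σ p log₂ p ≈ 1.7578 bits.
Huffman merges: 9/125+173/1000→49/200; 49/200+79/250→561/1000; 439/1000+561/1000→1. L = 903/500 ≈ 1.8060.
Efficiency = H/L = 1.7578/1.8060 = 97.3%.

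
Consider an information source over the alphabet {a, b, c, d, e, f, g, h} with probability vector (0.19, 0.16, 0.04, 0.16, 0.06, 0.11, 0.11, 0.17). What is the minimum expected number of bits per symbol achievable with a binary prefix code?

2.91 bits/symbol

Repeatedly combine the two least-probable nodes; the expected code length is the sum of the merged weights.
merge 1/25 + 3/50 → 1/10
merge 1/10 + 11/100 → 21/100
merge 11/100 + 4/25 → 27/100
merge 4/25 + 17/100 → 33/100
merge 19/100 + 21/100 → 2/5
merge 27/100 + 33/100 → 3/5
merge 2/5 + 3/5 → 1
L = 1/10 + 21/100 + 27/100 + 33/100 + 2/5 + 3/5 + 1 = 291/100 = 2.91 bits/symbol.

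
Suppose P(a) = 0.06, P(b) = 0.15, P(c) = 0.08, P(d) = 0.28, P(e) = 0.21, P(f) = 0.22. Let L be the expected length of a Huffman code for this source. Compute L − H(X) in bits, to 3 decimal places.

0.017 bits

Entropy H = −Σ p log₂ p ≈ 2.4132 bits.
Huffman merges: 3/50+2/25→7/50; 7/50+3/20→29/100; 21/100+11/50→43/100; 7/25+29/100→57/100; 43/100+57/100→1. L = 243/100 ≈ 2.4300.
L − H = 2.4300 − 2.4132 = 0.017 bits.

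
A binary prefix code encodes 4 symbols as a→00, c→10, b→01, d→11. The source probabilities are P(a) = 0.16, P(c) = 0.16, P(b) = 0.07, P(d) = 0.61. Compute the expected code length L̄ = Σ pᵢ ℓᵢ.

2 bits/symbol

L̄ = Σ pᵢ·ℓᵢ = 0.16·2 + 0.16·2 + 0.07·2 + 0.61·2 = 2 bits/symbol.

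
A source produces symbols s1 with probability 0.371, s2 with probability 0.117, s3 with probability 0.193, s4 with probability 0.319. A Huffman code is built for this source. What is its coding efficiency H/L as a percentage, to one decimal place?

Entropy H = −Σ p log₂ p ≈ 1.8768 bits.
Huffman merges: 117/1000+193/1000→31/100; 31/100+319/1000→629/1000; 371/1000+629/1000→1. L = 1939/1000 ≈ 1.9390.
Efficiency = H/L = 1.8768/1.9390 = 96.8%.

96.8%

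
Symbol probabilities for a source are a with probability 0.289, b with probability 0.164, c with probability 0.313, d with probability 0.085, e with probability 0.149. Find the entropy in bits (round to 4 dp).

H = −Σ pᵢ log₂ pᵢ.
−0.289·log₂(0.289) = 0.5176
−0.164·log₂(0.164) = 0.4278
−0.313·log₂(0.313) = 0.5245
−0.085·log₂(0.085) = 0.3023
−0.149·log₂(0.149) = 0.4092
Sum ≈ 2.1814 → 2.1814 bits.

2.1814 bits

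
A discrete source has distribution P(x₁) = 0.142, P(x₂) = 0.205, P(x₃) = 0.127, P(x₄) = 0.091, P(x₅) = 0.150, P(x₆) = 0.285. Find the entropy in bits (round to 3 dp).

H = −Σ pᵢ log₂ pᵢ.
−0.142·log₂(0.142) = 0.3999
−0.205·log₂(0.205) = 0.4687
−0.127·log₂(0.127) = 0.3781
−0.091·log₂(0.091) = 0.3147
−0.150·log₂(0.150) = 0.4105
−0.285·log₂(0.285) = 0.5161
Sum ≈ 2.4880 → 2.488 bits.

2.488 bits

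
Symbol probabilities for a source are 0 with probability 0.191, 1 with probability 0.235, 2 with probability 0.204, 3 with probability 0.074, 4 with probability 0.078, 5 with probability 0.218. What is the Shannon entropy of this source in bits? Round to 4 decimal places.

2.4591 bits

H = −Σ pᵢ log₂ pᵢ.
−0.191·log₂(0.191) = 0.4562
−0.235·log₂(0.235) = 0.4910
−0.204·log₂(0.204) = 0.4678
−0.074·log₂(0.074) = 0.2780
−0.078·log₂(0.078) = 0.2871
−0.218·log₂(0.218) = 0.4791
Sum ≈ 2.4591 → 2.4591 bits.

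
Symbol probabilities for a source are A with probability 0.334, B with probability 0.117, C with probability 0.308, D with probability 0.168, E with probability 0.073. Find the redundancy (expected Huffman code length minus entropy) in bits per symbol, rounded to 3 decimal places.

0.068 bits

Entropy H = −Σ p log₂ p ≈ 2.1219 bits.
Huffman merges: 73/1000+117/1000→19/100; 21/125+19/100→179/500; 77/250+167/500→321/500; 179/500+321/500→1. L = 219/100 ≈ 2.1900.
L − H = 2.1900 − 2.1219 = 0.068 bits.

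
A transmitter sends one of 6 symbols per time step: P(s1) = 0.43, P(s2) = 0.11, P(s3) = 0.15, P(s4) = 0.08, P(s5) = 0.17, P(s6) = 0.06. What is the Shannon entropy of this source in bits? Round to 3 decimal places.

H = −Σ pᵢ log₂ pᵢ.
−0.43·log₂(0.43) = 0.5236
−0.11·log₂(0.11) = 0.3503
−0.15·log₂(0.15) = 0.4105
−0.08·log₂(0.08) = 0.2915
−0.17·log₂(0.17) = 0.4346
−0.06·log₂(0.06) = 0.2435
Sum ≈ 2.2540 → 2.254 bits.

2.254 bits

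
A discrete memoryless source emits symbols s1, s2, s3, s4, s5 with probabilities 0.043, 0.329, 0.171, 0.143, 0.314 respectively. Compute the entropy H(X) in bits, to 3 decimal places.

H = −Σ pᵢ log₂ pᵢ.
−0.043·log₂(0.043) = 0.1952
−0.329·log₂(0.329) = 0.5277
−0.171·log₂(0.171) = 0.4357
−0.143·log₂(0.143) = 0.4012
−0.314·log₂(0.314) = 0.5247
Sum ≈ 2.0846 → 2.085 bits.

2.085 bits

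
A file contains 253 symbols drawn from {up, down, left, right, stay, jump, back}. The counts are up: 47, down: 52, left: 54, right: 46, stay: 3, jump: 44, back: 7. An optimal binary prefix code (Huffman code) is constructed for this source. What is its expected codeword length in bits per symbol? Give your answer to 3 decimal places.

2.621 bits/symbol

Probabilities are the counts divided by 253.
Repeatedly combine the two least-probable nodes; the expected code length is the sum of the merged weights.
merge 3/253 + 7/253 → 10/253
merge 10/253 + 4/23 → 54/253
merge 2/11 + 47/253 → 93/253
merge 52/253 + 54/253 → 106/253
merge 54/253 + 93/253 → 147/253
merge 106/253 + 147/253 → 1
L = 10/253 + 54/253 + 93/253 + 106/253 + 147/253 + 1 = 663/253 ≈ 2.621 bits/symbol.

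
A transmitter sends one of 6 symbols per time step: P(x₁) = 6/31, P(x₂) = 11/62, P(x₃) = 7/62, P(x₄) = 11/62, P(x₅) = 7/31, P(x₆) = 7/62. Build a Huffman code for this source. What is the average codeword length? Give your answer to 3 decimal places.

Repeatedly combine the two least-probable nodes; the expected code length is the sum of the merged weights.
merge 7/62 + 7/62 → 7/31
merge 11/62 + 11/62 → 11/31
merge 6/31 + 7/31 → 13/31
merge 7/31 + 11/31 → 18/31
merge 13/31 + 18/31 → 1
L = 7/31 + 11/31 + 13/31 + 18/31 + 1 = 80/31 ≈ 2.581 bits/symbol.

2.581 bits/symbol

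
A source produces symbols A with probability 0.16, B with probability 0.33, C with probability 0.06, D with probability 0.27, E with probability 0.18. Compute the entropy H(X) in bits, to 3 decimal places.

2.150 bits

H = −Σ pᵢ log₂ pᵢ.
−0.16·log₂(0.16) = 0.4230
−0.33·log₂(0.33) = 0.5278
−0.06·log₂(0.06) = 0.2435
−0.27·log₂(0.27) = 0.5100
−0.18·log₂(0.18) = 0.4453
Sum ≈ 2.1497 → 2.150 bits.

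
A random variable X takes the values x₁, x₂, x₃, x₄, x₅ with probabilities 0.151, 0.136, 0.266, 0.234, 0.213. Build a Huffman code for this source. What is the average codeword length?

Repeatedly combine the two least-probable nodes; the expected code length is the sum of the merged weights.
merge 17/125 + 151/1000 → 287/1000
merge 213/1000 + 117/500 → 447/1000
merge 133/500 + 287/1000 → 553/1000
merge 447/1000 + 553/1000 → 1
L = 287/1000 + 447/1000 + 553/1000 + 1 = 2287/1000 = 2.287 bits/symbol.

2.287 bits/symbol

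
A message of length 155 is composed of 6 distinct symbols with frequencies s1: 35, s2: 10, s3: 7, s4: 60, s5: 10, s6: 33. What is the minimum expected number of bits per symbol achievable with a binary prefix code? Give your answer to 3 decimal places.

Probabilities are the counts divided by 155.
Repeatedly combine the two least-probable nodes; the expected code length is the sum of the merged weights.
merge 7/155 + 2/31 → 17/155
merge 2/31 + 17/155 → 27/155
merge 27/155 + 33/155 → 12/31
merge 7/31 + 12/31 → 19/31
merge 12/31 + 19/31 → 1
L = 17/155 + 27/155 + 12/31 + 19/31 + 1 = 354/155 ≈ 2.284 bits/symbol.

2.284 bits/symbol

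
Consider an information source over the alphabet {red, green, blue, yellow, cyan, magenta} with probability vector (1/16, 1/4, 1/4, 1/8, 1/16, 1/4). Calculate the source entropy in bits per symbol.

Each probability is a power of 1/2, so log₂(1/p) is an integer.
H = Σ p·log₂(1/p) = 1/16·4 + 1/4·2 + 1/4·2 + 1/8·3 + 1/16·4 + 1/4·2 = 2.375 bits.

2.375 bits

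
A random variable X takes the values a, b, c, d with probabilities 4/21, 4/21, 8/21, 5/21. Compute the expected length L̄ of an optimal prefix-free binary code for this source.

2 bits/symbol

Repeatedly combine the two least-probable nodes; the expected code length is the sum of the merged weights.
merge 4/21 + 4/21 → 8/21
merge 5/21 + 8/21 → 13/21
merge 8/21 + 13/21 → 1
L = 8/21 + 13/21 + 1 = 2 bits/symbol.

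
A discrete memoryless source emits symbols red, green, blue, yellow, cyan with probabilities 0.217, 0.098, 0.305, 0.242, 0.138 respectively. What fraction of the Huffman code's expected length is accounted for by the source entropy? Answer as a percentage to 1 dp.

Entropy H = −Σ p log₂ p ≈ 2.2189 bits.
Huffman merges: 49/500+69/500→59/250; 217/1000+59/250→453/1000; 121/500+61/200→547/1000; 453/1000+547/1000→1. L = 559/250 ≈ 2.2360.
Efficiency = H/L = 2.2189/2.2360 = 99.2%.

99.2%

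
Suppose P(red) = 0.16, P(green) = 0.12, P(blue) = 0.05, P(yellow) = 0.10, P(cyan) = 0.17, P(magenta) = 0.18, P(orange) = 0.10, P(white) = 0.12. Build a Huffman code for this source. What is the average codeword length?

Repeatedly combine the two least-probable nodes; the expected code length is the sum of the merged weights.
merge 1/20 + 1/10 → 3/20
merge 1/10 + 3/25 → 11/50
merge 3/25 + 3/20 → 27/100
merge 4/25 + 17/100 → 33/100
merge 9/50 + 11/50 → 2/5
merge 27/100 + 33/100 → 3/5
merge 2/5 + 3/5 → 1
L = 3/20 + 11/50 + 27/100 + 33/100 + 2/5 + 3/5 + 1 = 297/100 = 2.97 bits/symbol.

2.97 bits/symbol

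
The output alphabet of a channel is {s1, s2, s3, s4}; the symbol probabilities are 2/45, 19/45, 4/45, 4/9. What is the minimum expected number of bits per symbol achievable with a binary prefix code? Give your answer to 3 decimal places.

Repeatedly combine the two least-probable nodes; the expected code length is the sum of the merged weights.
merge 2/45 + 4/45 → 2/15
merge 2/15 + 19/45 → 5/9
merge 4/9 + 5/9 → 1
L = 2/15 + 5/9 + 1 = 76/45 ≈ 1.689 bits/symbol.

1.689 bits/symbol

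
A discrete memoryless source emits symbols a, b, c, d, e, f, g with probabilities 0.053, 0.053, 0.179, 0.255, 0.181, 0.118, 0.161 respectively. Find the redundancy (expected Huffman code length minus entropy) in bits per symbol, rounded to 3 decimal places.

Entropy H = −Σ p log₂ p ≈ 2.6306 bits.
Huffman merges: 53/1000+53/1000→53/500; 53/500+59/500→28/125; 161/1000+179/1000→17/50; 181/1000+28/125→81/200; 51/200+17/50→119/200; 81/200+119/200→1. L = 267/100 ≈ 2.6700.
L − H = 2.6700 − 2.6306 = 0.039 bits.

0.039 bits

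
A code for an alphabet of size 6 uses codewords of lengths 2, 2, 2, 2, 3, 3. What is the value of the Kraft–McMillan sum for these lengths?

With common denominator 2^3 = 8: Σ 2^(−ℓᵢ) = 2/8 + 2/8 + 2/8 + 2/8 + 1/8 + 1/8 = 10/8 = 1.25.

1.25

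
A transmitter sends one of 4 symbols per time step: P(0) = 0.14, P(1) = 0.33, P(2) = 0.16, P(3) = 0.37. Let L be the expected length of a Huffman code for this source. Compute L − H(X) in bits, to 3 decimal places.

Entropy H = −Σ p log₂ p ≈ 1.8787 bits.
Huffman merges: 7/50+4/25→3/10; 3/10+33/100→63/100; 37/100+63/100→1. L = 193/100 ≈ 1.9300.
L − H = 1.9300 − 1.8787 = 0.051 bits.

0.051 bits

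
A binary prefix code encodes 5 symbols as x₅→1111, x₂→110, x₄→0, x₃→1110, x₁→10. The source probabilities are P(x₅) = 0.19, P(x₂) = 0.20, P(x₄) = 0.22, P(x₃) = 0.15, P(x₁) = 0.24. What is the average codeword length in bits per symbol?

2.66 bits/symbol

L̄ = Σ pᵢ·ℓᵢ = 0.19·4 + 0.20·3 + 0.22·1 + 0.15·4 + 0.24·2 = 2.66 bits/symbol.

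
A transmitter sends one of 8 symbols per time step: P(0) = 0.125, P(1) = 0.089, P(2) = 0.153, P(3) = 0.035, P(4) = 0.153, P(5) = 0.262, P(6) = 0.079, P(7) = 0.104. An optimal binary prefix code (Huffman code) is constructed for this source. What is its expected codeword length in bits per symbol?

2.852 bits/symbol

Repeatedly combine the two least-probable nodes; the expected code length is the sum of the merged weights.
merge 7/200 + 79/1000 → 57/500
merge 89/1000 + 13/125 → 193/1000
merge 57/500 + 1/8 → 239/1000
merge 153/1000 + 153/1000 → 153/500
merge 193/1000 + 239/1000 → 54/125
merge 131/500 + 153/500 → 71/125
merge 54/125 + 71/125 → 1
L = 57/500 + 193/1000 + 239/1000 + 153/500 + 54/125 + 71/125 + 1 = 713/250 = 2.852 bits/symbol.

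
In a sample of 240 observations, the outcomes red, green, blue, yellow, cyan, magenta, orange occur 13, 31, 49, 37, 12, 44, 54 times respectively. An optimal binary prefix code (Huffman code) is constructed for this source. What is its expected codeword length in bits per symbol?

2.675 bits/symbol

Probabilities are the counts divided by 240.
Repeatedly combine the two least-probable nodes; the expected code length is the sum of the merged weights.
merge 1/20 + 13/240 → 5/48
merge 5/48 + 31/240 → 7/30
merge 37/240 + 11/60 → 27/80
merge 49/240 + 9/40 → 103/240
merge 7/30 + 27/80 → 137/240
merge 103/240 + 137/240 → 1
L = 5/48 + 7/30 + 27/80 + 103/240 + 137/240 + 1 = 107/40 = 2.675 bits/symbol.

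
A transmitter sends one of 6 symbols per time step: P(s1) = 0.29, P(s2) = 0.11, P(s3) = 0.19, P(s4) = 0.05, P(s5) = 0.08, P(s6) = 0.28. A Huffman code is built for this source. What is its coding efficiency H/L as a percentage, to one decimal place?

Entropy H = −Σ p log₂ p ≈ 2.3452 bits.
Huffman merges: 1/20+2/25→13/100; 11/100+13/100→6/25; 19/100+6/25→43/100; 7/25+29/100→57/100; 43/100+57/100→1. L = 237/100 ≈ 2.3700.
Efficiency = H/L = 2.3452/2.3700 = 99.0%.

99.0%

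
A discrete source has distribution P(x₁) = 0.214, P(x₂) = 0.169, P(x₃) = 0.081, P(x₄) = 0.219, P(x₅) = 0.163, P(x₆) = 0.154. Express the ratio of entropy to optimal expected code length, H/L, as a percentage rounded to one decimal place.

98.4%

Entropy H = −Σ p log₂ p ≈ 2.5252 bits.
Huffman merges: 81/1000+77/500→47/200; 163/1000+169/1000→83/250; 107/500+219/1000→433/1000; 47/200+83/250→567/1000; 433/1000+567/1000→1. L = 2567/1000 ≈ 2.5670.
Efficiency = H/L = 2.5252/2.5670 = 98.4%.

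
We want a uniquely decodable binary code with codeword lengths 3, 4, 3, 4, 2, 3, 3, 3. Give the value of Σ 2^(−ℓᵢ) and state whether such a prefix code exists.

With common denominator 2^4 = 16: Σ 2^(−ℓᵢ) = 2/16 + 1/16 + 2/16 + 1/16 + 4/16 + 2/16 + 2/16 + 2/16 = 16/16 = 1.
Kraft's inequality requires Σ ≤ 1; here Σ = 1 ≤ 1, so such a prefix code exists.

1; yes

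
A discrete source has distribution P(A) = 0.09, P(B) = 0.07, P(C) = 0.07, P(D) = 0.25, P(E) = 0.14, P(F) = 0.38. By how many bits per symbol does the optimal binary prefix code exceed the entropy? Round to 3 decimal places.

0.083 bits

Entropy H = −Σ p log₂ p ≈ 2.2773 bits.
Huffman merges: 7/100+7/100→7/50; 9/100+7/50→23/100; 7/50+23/100→37/100; 1/4+37/100→31/50; 19/50+31/50→1. L = 59/25 ≈ 2.3600.
L − H = 2.3600 − 2.2773 = 0.083 bits.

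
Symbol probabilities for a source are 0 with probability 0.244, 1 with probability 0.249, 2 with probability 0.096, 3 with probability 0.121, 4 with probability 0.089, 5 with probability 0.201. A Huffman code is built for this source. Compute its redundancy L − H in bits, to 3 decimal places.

Entropy H = −Σ p log₂ p ≈ 2.4651 bits.
Huffman merges: 89/1000+12/125→37/200; 121/1000+37/200→153/500; 201/1000+61/250→89/200; 249/1000+153/500→111/200; 89/200+111/200→1. L = 2491/1000 ≈ 2.4910.
L − H = 2.4910 − 2.4651 = 0.026 bits.

0.026 bits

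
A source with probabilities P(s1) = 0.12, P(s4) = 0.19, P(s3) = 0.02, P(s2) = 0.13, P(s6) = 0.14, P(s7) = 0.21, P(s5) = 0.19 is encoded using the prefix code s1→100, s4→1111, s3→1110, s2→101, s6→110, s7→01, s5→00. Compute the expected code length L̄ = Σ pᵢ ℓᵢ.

L̄ = Σ pᵢ·ℓᵢ = 0.12·3 + 0.19·4 + 0.02·4 + 0.13·3 + 0.14·3 + 0.21·2 + 0.19·2 = 2.81 bits/symbol.

2.81 bits/symbol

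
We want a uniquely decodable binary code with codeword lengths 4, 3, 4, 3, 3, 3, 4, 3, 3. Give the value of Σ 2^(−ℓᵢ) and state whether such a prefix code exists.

With common denominator 2^4 = 16: Σ 2^(−ℓᵢ) = 1/16 + 2/16 + 1/16 + 2/16 + 2/16 + 2/16 + 1/16 + 2/16 + 2/16 = 15/16 = 0.9375.
Kraft's inequality requires Σ ≤ 1; here Σ = 0.9375 ≤ 1, so such a prefix code exists.

0.9375; yes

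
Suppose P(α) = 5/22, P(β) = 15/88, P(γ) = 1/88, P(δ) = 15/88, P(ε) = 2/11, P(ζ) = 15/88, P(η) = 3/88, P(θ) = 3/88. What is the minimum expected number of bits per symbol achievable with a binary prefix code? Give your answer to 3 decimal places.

Repeatedly combine the two least-probable nodes; the expected code length is the sum of the merged weights.
merge 1/88 + 3/88 → 1/22
merge 3/88 + 1/22 → 7/88
merge 7/88 + 15/88 → 1/4
merge 15/88 + 15/88 → 15/44
merge 2/11 + 5/22 → 9/22
merge 1/4 + 15/44 → 13/22
merge 9/22 + 13/22 → 1
L = 1/22 + 7/88 + 1/4 + 15/44 + 9/22 + 13/22 + 1 = 239/88 ≈ 2.716 bits/symbol.

2.716 bits/symbol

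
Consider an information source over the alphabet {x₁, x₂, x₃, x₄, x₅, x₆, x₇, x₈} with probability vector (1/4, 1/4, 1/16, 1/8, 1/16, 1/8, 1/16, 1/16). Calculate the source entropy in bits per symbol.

Each probability is a power of 1/2, so log₂(1/p) is an integer.
H = Σ p·log₂(1/p) = 1/4·2 + 1/4·2 + 1/16·4 + 1/8·3 + 1/16·4 + 1/8·3 + 1/16·4 + 1/16·4 = 2.75 bits.

2.75 bits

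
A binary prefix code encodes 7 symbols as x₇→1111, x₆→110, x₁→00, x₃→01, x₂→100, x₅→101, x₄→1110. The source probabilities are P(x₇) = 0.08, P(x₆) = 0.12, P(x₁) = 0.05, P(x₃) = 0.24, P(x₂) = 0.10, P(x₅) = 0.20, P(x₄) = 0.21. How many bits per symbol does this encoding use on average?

L̄ = Σ pᵢ·ℓᵢ = 0.08·4 + 0.12·3 + 0.05·2 + 0.24·2 + 0.10·3 + 0.20·3 + 0.21·4 = 3 bits/symbol.

3 bits/symbol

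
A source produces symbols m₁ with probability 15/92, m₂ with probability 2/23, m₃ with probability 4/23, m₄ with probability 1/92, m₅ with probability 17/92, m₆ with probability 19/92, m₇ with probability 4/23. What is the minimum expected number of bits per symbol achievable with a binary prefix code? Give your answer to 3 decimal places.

Repeatedly combine the two least-probable nodes; the expected code length is the sum of the merged weights.
merge 1/92 + 2/23 → 9/92
merge 9/92 + 15/92 → 6/23
merge 4/23 + 4/23 → 8/23
merge 17/92 + 19/92 → 9/23
merge 6/23 + 8/23 → 14/23
merge 9/23 + 14/23 → 1
L = 9/92 + 6/23 + 8/23 + 9/23 + 14/23 + 1 = 249/92 ≈ 2.707 bits/symbol.

2.707 bits/symbol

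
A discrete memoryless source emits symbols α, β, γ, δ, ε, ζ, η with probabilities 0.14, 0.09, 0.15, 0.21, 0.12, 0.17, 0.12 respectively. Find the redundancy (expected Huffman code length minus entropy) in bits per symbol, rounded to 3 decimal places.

0.028 bits

Entropy H = −Σ p log₂ p ≈ 2.7619 bits.
Huffman merges: 9/100+3/25→21/100; 3/25+7/50→13/50; 3/20+17/100→8/25; 21/100+21/100→21/50; 13/50+8/25→29/50; 21/50+29/50→1. L = 279/100 ≈ 2.7900.
L − H = 2.7900 − 2.7619 = 0.028 bits.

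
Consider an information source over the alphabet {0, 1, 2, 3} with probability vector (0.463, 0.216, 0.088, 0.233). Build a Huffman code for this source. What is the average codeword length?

1.841 bits/symbol

Repeatedly combine the two least-probable nodes; the expected code length is the sum of the merged weights.
merge 11/125 + 27/125 → 38/125
merge 233/1000 + 38/125 → 537/1000
merge 463/1000 + 537/1000 → 1
L = 38/125 + 537/1000 + 1 = 1841/1000 = 1.841 bits/symbol.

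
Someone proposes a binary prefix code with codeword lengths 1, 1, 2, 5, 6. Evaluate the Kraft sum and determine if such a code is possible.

With common denominator 2^6 = 64: Σ 2^(−ℓᵢ) = 32/64 + 32/64 + 16/64 + 2/64 + 1/64 = 83/64 = 1.296875.
Kraft's inequality requires Σ ≤ 1; here Σ = 1.296875 > 1, so no such prefix code exists.

1.296875; no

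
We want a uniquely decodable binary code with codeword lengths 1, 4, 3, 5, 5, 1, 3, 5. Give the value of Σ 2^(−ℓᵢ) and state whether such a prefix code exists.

1.40625; no

With common denominator 2^5 = 32: Σ 2^(−ℓᵢ) = 16/32 + 2/32 + 4/32 + 1/32 + 1/32 + 16/32 + 4/32 + 1/32 = 45/32 = 1.40625.
Kraft's inequality requires Σ ≤ 1; here Σ = 1.40625 > 1, so no such prefix code exists.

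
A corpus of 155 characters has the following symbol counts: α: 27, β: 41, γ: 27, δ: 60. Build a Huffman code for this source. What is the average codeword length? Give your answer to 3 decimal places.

1.961 bits/symbol

Probabilities are the counts divided by 155.
Repeatedly combine the two least-probable nodes; the expected code length is the sum of the merged weights.
merge 27/155 + 27/155 → 54/155
merge 41/155 + 54/155 → 19/31
merge 12/31 + 19/31 → 1
L = 54/155 + 19/31 + 1 = 304/155 ≈ 1.961 bits/symbol.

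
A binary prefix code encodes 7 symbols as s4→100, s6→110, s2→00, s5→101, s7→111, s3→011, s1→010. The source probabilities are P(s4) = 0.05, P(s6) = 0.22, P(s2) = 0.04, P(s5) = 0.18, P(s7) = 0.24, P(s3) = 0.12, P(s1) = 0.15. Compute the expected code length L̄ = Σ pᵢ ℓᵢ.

L̄ = Σ pᵢ·ℓᵢ = 0.05·3 + 0.22·3 + 0.04·2 + 0.18·3 + 0.24·3 + 0.12·3 + 0.15·3 = 2.96 bits/symbol.

2.96 bits/symbol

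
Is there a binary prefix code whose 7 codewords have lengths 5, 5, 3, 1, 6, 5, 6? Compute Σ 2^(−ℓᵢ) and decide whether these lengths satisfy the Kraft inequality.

With common denominator 2^6 = 64: Σ 2^(−ℓᵢ) = 2/64 + 2/64 + 8/64 + 32/64 + 1/64 + 2/64 + 1/64 = 48/64 = 0.75.
Kraft's inequality requires Σ ≤ 1; here Σ = 0.75 ≤ 1, so such a prefix code exists.

0.75; yes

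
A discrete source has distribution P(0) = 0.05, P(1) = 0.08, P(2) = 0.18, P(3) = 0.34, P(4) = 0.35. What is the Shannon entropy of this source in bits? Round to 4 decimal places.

H = −Σ pᵢ log₂ pᵢ.
−0.05·log₂(0.05) = 0.2161
−0.08·log₂(0.08) = 0.2915
−0.18·log₂(0.18) = 0.4453
−0.34·log₂(0.34) = 0.5292
−0.35·log₂(0.35) = 0.5301
Sum ≈ 2.0122 → 2.0122 bits.

2.0122 bits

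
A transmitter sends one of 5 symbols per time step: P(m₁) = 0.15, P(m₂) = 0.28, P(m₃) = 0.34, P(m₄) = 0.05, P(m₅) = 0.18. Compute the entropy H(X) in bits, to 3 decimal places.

2.115 bits

H = −Σ pᵢ log₂ pᵢ.
−0.15·log₂(0.15) = 0.4105
−0.28·log₂(0.28) = 0.5142
−0.34·log₂(0.34) = 0.5292
−0.05·log₂(0.05) = 0.2161
−0.18·log₂(0.18) = 0.4453
Sum ≈ 2.1153 → 2.115 bits.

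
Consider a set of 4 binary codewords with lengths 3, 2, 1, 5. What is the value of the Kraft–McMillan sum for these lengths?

With common denominator 2^5 = 32: Σ 2^(−ℓᵢ) = 4/32 + 8/32 + 16/32 + 1/32 = 29/32 = 0.90625.

0.90625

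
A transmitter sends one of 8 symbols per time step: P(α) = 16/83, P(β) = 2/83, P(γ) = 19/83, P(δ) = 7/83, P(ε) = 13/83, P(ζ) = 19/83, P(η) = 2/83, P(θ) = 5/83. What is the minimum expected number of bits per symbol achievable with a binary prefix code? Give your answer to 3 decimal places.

2.699 bits/symbol

Repeatedly combine the two least-probable nodes; the expected code length is the sum of the merged weights.
merge 2/83 + 2/83 → 4/83
merge 4/83 + 5/83 → 9/83
merge 7/83 + 9/83 → 16/83
merge 13/83 + 16/83 → 29/83
merge 16/83 + 19/83 → 35/83
merge 19/83 + 29/83 → 48/83
merge 35/83 + 48/83 → 1
L = 4/83 + 9/83 + 16/83 + 29/83 + 35/83 + 48/83 + 1 = 224/83 ≈ 2.699 bits/symbol.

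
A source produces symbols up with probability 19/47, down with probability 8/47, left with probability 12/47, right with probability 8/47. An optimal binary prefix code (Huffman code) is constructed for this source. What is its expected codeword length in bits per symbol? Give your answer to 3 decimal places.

1.936 bits/symbol

Repeatedly combine the two least-probable nodes; the expected code length is the sum of the merged weights.
merge 8/47 + 8/47 → 16/47
merge 12/47 + 16/47 → 28/47
merge 19/47 + 28/47 → 1
L = 16/47 + 28/47 + 1 = 91/47 ≈ 1.936 bits/symbol.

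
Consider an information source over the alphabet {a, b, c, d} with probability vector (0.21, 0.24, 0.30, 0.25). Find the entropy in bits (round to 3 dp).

H = −Σ pᵢ log₂ pᵢ.
−0.21·log₂(0.21) = 0.4728
−0.24·log₂(0.24) = 0.4941
−0.30·log₂(0.30) = 0.5211
−0.25·log₂(0.25) = 0.5000
Sum ≈ 1.9880 → 1.988 bits.

1.988 bits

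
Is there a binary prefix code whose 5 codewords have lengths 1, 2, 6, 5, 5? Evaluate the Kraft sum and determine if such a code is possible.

With common denominator 2^6 = 64: Σ 2^(−ℓᵢ) = 32/64 + 16/64 + 1/64 + 2/64 + 2/64 = 53/64 = 0.828125.
Kraft's inequality requires Σ ≤ 1; here Σ = 0.828125 ≤ 1, so such a prefix code exists.

0.828125; yes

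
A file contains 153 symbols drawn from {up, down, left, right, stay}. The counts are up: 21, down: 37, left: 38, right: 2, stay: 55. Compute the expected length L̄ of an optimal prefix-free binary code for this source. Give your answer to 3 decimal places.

Probabilities are the counts divided by 153.
Repeatedly combine the two least-probable nodes; the expected code length is the sum of the merged weights.
merge 2/153 + 7/51 → 23/153
merge 23/153 + 37/153 → 20/51
merge 38/153 + 55/153 → 31/51
merge 20/51 + 31/51 → 1
L = 23/153 + 20/51 + 31/51 + 1 = 329/153 ≈ 2.150 bits/symbol.

2.150 bits/symbol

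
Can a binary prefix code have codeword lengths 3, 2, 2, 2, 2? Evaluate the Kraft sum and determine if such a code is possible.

1.125; no

With common denominator 2^3 = 8: Σ 2^(−ℓᵢ) = 1/8 + 2/8 + 2/8 + 2/8 + 2/8 = 9/8 = 1.125.
Kraft's inequality requires Σ ≤ 1; here Σ = 1.125 > 1, so no such prefix code exists.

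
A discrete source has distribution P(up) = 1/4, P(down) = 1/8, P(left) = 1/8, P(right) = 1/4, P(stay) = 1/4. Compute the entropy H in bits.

2.25 bits

Each probability is a power of 1/2, so log₂(1/p) is an integer.
H = Σ p·log₂(1/p) = 1/4·2 + 1/8·3 + 1/8·3 + 1/4·2 + 1/4·2 = 2.25 bits.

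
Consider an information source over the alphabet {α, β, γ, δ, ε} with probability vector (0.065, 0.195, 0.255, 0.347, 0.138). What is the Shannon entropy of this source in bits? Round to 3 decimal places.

2.143 bits

H = −Σ pᵢ log₂ pᵢ.
−0.065·log₂(0.065) = 0.2563
−0.195·log₂(0.195) = 0.4599
−0.255·log₂(0.255) = 0.5027
−0.347·log₂(0.347) = 0.5299
−0.138·log₂(0.138) = 0.3943
Sum ≈ 2.1431 → 2.143 bits.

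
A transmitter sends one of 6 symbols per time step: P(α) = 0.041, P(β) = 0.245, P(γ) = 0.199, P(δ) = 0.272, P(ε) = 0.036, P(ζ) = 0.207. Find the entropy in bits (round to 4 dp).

H = −Σ pᵢ log₂ pᵢ.
−0.041·log₂(0.041) = 0.1889
−0.245·log₂(0.245) = 0.4971
−0.199·log₂(0.199) = 0.4635
−0.272·log₂(0.272) = 0.5109
−0.036·log₂(0.036) = 0.1727
−0.207·log₂(0.207) = 0.4704
Sum ≈ 2.3035 → 2.3035 bits.

2.3035 bits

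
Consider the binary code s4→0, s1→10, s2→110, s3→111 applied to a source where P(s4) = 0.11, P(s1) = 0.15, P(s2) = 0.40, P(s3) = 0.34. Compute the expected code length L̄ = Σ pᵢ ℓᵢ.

2.63 bits/symbol

L̄ = Σ pᵢ·ℓᵢ = 0.11·1 + 0.15·2 + 0.40·3 + 0.34·3 = 2.63 bits/symbol.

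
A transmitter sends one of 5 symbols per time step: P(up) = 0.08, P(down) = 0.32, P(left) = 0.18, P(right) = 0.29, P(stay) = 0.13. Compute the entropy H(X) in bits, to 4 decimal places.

H = −Σ pᵢ log₂ pᵢ.
−0.08·log₂(0.08) = 0.2915
−0.32·log₂(0.32) = 0.5260
−0.18·log₂(0.18) = 0.4453
−0.29·log₂(0.29) = 0.5179
−0.13·log₂(0.13) = 0.3826
Sum ≈ 2.1634 → 2.1634 bits.

2.1634 bits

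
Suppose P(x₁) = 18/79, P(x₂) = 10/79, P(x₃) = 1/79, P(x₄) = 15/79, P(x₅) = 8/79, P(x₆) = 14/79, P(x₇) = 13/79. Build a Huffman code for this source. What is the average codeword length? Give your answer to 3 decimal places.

2.696 bits/symbol

Repeatedly combine the two least-probable nodes; the expected code length is the sum of the merged weights.
merge 1/79 + 8/79 → 9/79
merge 9/79 + 10/79 → 19/79
merge 13/79 + 14/79 → 27/79
merge 15/79 + 18/79 → 33/79
merge 19/79 + 27/79 → 46/79
merge 33/79 + 46/79 → 1
L = 9/79 + 19/79 + 27/79 + 33/79 + 46/79 + 1 = 213/79 ≈ 2.696 bits/symbol.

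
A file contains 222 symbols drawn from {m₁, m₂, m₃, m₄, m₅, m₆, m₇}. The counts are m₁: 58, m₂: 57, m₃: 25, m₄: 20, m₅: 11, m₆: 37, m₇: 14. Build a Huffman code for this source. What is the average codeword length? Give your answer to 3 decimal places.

2.595 bits/symbol

Probabilities are the counts divided by 222.
Repeatedly combine the two least-probable nodes; the expected code length is the sum of the merged weights.
merge 11/222 + 7/111 → 25/222
merge 10/111 + 25/222 → 15/74
merge 25/222 + 1/6 → 31/111
merge 15/74 + 19/74 → 17/37
merge 29/111 + 31/111 → 20/37
merge 17/37 + 20/37 → 1
L = 25/222 + 15/74 + 31/111 + 17/37 + 20/37 + 1 = 96/37 ≈ 2.595 bits/symbol.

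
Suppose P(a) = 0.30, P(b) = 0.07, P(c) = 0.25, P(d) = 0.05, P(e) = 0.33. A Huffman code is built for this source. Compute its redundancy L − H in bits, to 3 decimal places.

0.086 bits

Entropy H = −Σ p log₂ p ≈ 2.0336 bits.
Huffman merges: 1/20+7/100→3/25; 3/25+1/4→37/100; 3/10+33/100→63/100; 37/100+63/100→1. L = 53/25 ≈ 2.1200.
L − H = 2.1200 − 2.0336 = 0.086 bits.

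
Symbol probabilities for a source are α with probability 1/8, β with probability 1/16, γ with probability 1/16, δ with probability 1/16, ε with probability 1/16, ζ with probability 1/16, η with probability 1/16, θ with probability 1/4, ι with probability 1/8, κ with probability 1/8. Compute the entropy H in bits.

Each probability is a power of 1/2, so log₂(1/p) is an integer.
H = Σ p·log₂(1/p) = 1/8·3 + 1/16·4 + 1/16·4 + 1/16·4 + 1/16·4 + 1/16·4 + 1/16·4 + 1/4·2 + 1/8·3 + 1/8·3 = 3.125 bits.

3.125 bits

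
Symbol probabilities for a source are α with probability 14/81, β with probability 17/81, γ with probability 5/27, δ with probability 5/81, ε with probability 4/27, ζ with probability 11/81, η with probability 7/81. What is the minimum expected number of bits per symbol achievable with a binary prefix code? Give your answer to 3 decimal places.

2.753 bits/symbol

Repeatedly combine the two least-probable nodes; the expected code length is the sum of the merged weights.
merge 5/81 + 7/81 → 4/27
merge 11/81 + 4/27 → 23/81
merge 4/27 + 14/81 → 26/81
merge 5/27 + 17/81 → 32/81
merge 23/81 + 26/81 → 49/81
merge 32/81 + 49/81 → 1
L = 4/27 + 23/81 + 26/81 + 32/81 + 49/81 + 1 = 223/81 ≈ 2.753 bits/symbol.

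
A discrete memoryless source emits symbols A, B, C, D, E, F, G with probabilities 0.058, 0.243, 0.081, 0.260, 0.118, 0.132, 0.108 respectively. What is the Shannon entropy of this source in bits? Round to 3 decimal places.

H = −Σ pᵢ log₂ pᵢ.
−0.058·log₂(0.058) = 0.2383
−0.243·log₂(0.243) = 0.4960
−0.081·log₂(0.081) = 0.2937
−0.260·log₂(0.260) = 0.5053
−0.118·log₂(0.118) = 0.3638
−0.132·log₂(0.132) = 0.3856
−0.108·log₂(0.108) = 0.3468
Sum ≈ 2.6294 → 2.629 bits.

2.629 bits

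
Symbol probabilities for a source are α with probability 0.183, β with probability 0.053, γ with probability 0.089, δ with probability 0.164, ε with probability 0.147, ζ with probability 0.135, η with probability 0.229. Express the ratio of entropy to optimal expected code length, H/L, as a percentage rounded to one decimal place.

Entropy H = −Σ p log₂ p ≈ 2.6950 bits.
Huffman merges: 53/1000+89/1000→71/500; 27/200+71/500→277/1000; 147/1000+41/250→311/1000; 183/1000+229/1000→103/250; 277/1000+311/1000→147/250; 103/250+147/250→1. L = 273/100 ≈ 2.7300.
Efficiency = H/L = 2.6950/2.7300 = 98.7%.

98.7%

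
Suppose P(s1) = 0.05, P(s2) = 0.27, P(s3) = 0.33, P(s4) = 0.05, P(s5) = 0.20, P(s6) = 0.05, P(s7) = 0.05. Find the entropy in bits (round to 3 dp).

2.367 bits

H = −Σ pᵢ log₂ pᵢ.
−0.05·log₂(0.05) = 0.2161
−0.27·log₂(0.27) = 0.5100
−0.33·log₂(0.33) = 0.5278
−0.05·log₂(0.05) = 0.2161
−0.20·log₂(0.20) = 0.4644
−0.05·log₂(0.05) = 0.2161
−0.05·log₂(0.05) = 0.2161
Sum ≈ 2.3666 → 2.367 bits.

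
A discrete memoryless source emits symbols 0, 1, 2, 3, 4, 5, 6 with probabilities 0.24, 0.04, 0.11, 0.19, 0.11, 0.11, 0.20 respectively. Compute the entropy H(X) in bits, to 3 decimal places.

2.650 bits

H = −Σ pᵢ log₂ pᵢ.
−0.24·log₂(0.24) = 0.4941
−0.04·log₂(0.04) = 0.1858
−0.11·log₂(0.11) = 0.3503
−0.19·log₂(0.19) = 0.4552
−0.11·log₂(0.11) = 0.3503
−0.11·log₂(0.11) = 0.3503
−0.20·log₂(0.20) = 0.4644
Sum ≈ 2.6504 → 2.650 bits.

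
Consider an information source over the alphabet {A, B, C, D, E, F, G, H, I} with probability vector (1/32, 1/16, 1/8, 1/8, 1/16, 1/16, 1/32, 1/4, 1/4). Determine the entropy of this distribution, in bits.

Each probability is a power of 1/2, so log₂(1/p) is an integer.
H = Σ p·log₂(1/p) = 1/32·5 + 1/16·4 + 1/8·3 + 1/8·3 + 1/16·4 + 1/16·4 + 1/32·5 + 1/4·2 + 1/4·2 = 2.8125 bits.

2.8125 bits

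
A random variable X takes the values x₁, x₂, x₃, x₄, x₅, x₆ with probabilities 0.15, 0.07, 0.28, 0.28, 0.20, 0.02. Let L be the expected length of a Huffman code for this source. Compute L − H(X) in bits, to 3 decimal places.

0.045 bits

Entropy H = −Σ p log₂ p ≈ 2.2848 bits.
Huffman merges: 1/50+7/100→9/100; 9/100+3/20→6/25; 1/5+6/25→11/25; 7/25+7/25→14/25; 11/25+14/25→1. L = 233/100 ≈ 2.3300.
L − H = 2.3300 − 2.2848 = 0.045 bits.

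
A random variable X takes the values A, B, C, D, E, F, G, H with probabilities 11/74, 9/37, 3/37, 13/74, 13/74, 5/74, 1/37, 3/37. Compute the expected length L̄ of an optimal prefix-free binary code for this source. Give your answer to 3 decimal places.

2.838 bits/symbol

Repeatedly combine the two least-probable nodes; the expected code length is the sum of the merged weights.
merge 1/37 + 5/74 → 7/74
merge 3/37 + 3/37 → 6/37
merge 7/74 + 11/74 → 9/37
merge 6/37 + 13/74 → 25/74
merge 13/74 + 9/37 → 31/74
merge 9/37 + 25/74 → 43/74
merge 31/74 + 43/74 → 1
L = 7/74 + 6/37 + 9/37 + 25/74 + 31/74 + 43/74 + 1 = 105/37 ≈ 2.838 bits/symbol.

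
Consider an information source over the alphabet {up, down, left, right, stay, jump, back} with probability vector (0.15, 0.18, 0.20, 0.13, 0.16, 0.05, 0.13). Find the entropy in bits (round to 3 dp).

H = −Σ pᵢ log₂ pᵢ.
−0.15·log₂(0.15) = 0.4105
−0.18·log₂(0.18) = 0.4453
−0.20·log₂(0.20) = 0.4644
−0.13·log₂(0.13) = 0.3826
−0.16·log₂(0.16) = 0.4230
−0.05·log₂(0.05) = 0.2161
−0.13·log₂(0.13) = 0.3826
Sum ≈ 2.7246 → 2.725 bits.

2.725 bits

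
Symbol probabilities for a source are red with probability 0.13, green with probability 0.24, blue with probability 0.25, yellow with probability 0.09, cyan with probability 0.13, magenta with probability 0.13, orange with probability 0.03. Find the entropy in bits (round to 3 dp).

2.606 bits

H = −Σ pᵢ log₂ pᵢ.
−0.13·log₂(0.13) = 0.3826
−0.24·log₂(0.24) = 0.4941
−0.25·log₂(0.25) = 0.5000
−0.09·log₂(0.09) = 0.3127
−0.13·log₂(0.13) = 0.3826
−0.13·log₂(0.13) = 0.3826
−0.03·log₂(0.03) = 0.1518
Sum ≈ 2.6065 → 2.606 bits.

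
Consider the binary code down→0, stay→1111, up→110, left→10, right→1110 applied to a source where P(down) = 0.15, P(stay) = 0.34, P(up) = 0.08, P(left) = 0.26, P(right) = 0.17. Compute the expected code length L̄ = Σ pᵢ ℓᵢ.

2.95 bits/symbol

L̄ = Σ pᵢ·ℓᵢ = 0.15·1 + 0.34·4 + 0.08·3 + 0.26·2 + 0.17·4 = 2.95 bits/symbol.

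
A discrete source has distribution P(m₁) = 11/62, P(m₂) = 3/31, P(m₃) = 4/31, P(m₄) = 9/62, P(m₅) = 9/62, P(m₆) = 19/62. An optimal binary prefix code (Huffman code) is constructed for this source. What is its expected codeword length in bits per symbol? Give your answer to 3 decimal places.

Repeatedly combine the two least-probable nodes; the expected code length is the sum of the merged weights.
merge 3/31 + 4/31 → 7/31
merge 9/62 + 9/62 → 9/31
merge 11/62 + 7/31 → 25/62
merge 9/31 + 19/62 → 37/62
merge 25/62 + 37/62 → 1
L = 7/31 + 9/31 + 25/62 + 37/62 + 1 = 78/31 ≈ 2.516 bits/symbol.

2.516 bits/symbol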